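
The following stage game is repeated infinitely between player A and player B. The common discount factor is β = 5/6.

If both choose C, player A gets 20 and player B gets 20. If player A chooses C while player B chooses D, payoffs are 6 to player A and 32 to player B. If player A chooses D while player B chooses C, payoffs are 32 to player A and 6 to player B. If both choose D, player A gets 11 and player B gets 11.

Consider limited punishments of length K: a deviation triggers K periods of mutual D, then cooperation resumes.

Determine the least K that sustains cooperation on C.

2

Need Σ_{k=1}^{K} β^k ≥ (32−20)/(20−11) = 1.3333 at β = 5/6.
At K = 1 the sum is 0.8333 < 1.3333; at K = 2 it is 1.5278 ≥ 1.3333.
So the minimum punishment length is K = 2.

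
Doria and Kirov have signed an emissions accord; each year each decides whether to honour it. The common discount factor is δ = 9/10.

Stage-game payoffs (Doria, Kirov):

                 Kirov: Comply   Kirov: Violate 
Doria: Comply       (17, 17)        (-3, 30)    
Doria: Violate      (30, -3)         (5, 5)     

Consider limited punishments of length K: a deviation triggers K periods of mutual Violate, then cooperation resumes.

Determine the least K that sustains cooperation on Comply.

2

IC: δ(1−δ^K)/(1−δ) ≥ (30−17)/(17−5) = 13/12.
With δ = 9/10: need 1 − δ^K ≥ 13/12·(1−9/10)/(9/10), i.e. δ^K ≤ 0.8796.
Since (9/10)^1 = 0.9000 and (9/10)^2 = 0.8100, the smallest such K is 2.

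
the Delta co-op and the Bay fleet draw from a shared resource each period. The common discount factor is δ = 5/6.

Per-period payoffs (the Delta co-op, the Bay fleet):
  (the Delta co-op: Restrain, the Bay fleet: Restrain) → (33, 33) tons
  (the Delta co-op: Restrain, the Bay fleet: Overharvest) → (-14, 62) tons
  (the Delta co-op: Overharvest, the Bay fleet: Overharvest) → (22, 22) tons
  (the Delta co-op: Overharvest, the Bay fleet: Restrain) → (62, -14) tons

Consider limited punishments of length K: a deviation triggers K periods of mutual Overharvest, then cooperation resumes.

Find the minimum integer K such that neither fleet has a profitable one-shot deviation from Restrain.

5

IC: δ(1−δ^K)/(1−δ) ≥ (62−33)/(33−22) = 29/11.
With δ = 5/6: need 1 − δ^K ≥ 29/11·(1−5/6)/(5/6), i.e. δ^K ≤ 0.4727.
Since (5/6)^4 = 0.4823 and (5/6)^5 = 0.4019, the smallest such K is 5.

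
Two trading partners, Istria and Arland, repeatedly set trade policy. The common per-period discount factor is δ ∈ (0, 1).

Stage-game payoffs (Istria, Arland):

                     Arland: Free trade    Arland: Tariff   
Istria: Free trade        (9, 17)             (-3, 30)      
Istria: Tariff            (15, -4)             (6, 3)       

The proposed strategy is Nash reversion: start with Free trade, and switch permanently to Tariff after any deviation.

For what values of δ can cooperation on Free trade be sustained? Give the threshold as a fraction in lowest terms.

2/3

Istria: cooperation gives 9 each period; deviation gives 15 once then 6 forever.
  9/(1−δ) ≥ 15 + 6δ/(1−δ) ⇒ δ ≥ 6/9 = 2/3.
Arland: cooperation gives 17 each period; deviation gives 30 once then 3 forever.
  δ ≥ 13/27.
Both must hold, so the binding constraint is Istria's: δ ≥ 2/3.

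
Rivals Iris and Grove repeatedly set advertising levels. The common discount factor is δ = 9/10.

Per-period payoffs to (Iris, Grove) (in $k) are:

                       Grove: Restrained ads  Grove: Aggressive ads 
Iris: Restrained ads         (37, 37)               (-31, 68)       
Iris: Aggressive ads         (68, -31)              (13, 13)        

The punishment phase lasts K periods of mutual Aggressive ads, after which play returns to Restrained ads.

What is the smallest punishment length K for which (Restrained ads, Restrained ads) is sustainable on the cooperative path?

No profitable deviation requires (37−13)(δ+…+δ^K) ≥ 68−37, i.e. δ+…+δ^K ≥ 31/24 ≈ 1.2917.
With δ = 9/10, the partial sums are K=1: 0.9000, K=2: 1.7100.
K = 2 is the first length at which the sum reaches 1.2917.

2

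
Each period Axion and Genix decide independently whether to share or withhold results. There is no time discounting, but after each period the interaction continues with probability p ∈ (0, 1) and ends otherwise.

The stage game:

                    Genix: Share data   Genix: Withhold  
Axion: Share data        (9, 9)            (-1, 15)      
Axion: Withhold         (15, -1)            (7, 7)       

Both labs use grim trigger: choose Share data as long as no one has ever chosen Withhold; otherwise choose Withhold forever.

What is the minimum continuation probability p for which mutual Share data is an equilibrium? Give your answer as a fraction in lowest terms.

3/4

Expected cooperation value is 9 + p·9 + p²·9 + … = 9/(1−p); deviation gives 15 + p·7/(1−p).
9 ≥ 15(1−p) + 7p ⇒ 8p ≥ 6 ⇒ p ≥ 6/8 = 3/4.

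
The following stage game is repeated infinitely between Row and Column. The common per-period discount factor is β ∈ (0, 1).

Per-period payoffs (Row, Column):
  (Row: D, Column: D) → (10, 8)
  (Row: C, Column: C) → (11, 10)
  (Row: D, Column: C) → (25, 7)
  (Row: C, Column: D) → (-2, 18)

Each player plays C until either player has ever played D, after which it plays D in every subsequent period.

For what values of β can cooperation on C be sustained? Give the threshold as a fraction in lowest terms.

14/15

Row's threshold: (25−11)/(25−10) = 14/15.
Column's threshold: (18−10)/(18−8) = 4/5.
14/15 > 4/5, so Row binds and β* = 14/15.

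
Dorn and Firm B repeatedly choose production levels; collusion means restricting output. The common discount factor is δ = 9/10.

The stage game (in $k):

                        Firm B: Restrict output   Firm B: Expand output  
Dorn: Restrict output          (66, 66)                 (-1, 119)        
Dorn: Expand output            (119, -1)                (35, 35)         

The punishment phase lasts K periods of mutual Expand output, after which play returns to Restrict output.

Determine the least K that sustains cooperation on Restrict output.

2

No profitable deviation requires (66−35)(δ+…+δ^K) ≥ 119−66, i.e. δ+…+δ^K ≥ 53/31 ≈ 1.7097.
With δ = 9/10, the partial sums are K=1: 0.9000, K=2: 1.7100.
K = 2 is the first length at which the sum reaches 1.7097.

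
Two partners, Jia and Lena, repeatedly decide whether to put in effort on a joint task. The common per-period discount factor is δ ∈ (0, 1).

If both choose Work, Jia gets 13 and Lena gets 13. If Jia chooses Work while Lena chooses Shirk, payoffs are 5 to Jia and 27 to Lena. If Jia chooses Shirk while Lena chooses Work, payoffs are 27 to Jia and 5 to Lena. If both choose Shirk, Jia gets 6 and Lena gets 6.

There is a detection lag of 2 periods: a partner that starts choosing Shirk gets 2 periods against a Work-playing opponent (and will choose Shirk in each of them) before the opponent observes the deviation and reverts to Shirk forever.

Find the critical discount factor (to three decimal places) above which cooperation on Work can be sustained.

0.816

The best deviation is to choose Shirk for all 2 undetected periods, earning 27 each, then 6 forever once detected.
Deviation value: 27(1−δ^2)/(1−δ) + 6δ^2/(1−δ); cooperation value: 13/(1−δ).
IC: 13 ≥ 27(1−δ^2) + 6δ^2 = 27 − 21δ^2.
So δ^2 ≥ 14/21 = 2/3, giving δ ≥ (2/3)^(1/2) ≈ 0.816.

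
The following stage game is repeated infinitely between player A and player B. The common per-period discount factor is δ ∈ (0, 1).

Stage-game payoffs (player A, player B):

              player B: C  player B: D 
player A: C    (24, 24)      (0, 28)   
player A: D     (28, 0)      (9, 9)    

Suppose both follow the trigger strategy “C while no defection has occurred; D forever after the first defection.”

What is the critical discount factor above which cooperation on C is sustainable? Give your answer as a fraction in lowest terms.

4/19

24/(1−δ) ≥ 28 + 9δ/(1−δ)
24 ≥ 28 − 19δ
δ ≥ 4/19.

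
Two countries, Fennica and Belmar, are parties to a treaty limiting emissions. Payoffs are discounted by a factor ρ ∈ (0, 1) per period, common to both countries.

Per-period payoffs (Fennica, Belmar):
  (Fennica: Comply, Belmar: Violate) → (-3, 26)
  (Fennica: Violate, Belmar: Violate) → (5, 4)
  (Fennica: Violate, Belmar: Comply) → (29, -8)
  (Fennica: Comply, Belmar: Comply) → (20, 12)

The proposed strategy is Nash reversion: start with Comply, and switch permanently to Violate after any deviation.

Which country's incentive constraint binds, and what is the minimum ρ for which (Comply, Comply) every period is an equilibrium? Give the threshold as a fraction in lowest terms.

Belmar; ρ ≥ 7/11

Fennica's threshold: (29−20)/(29−5) = 3/8.
Belmar's threshold: (26−12)/(26−4) = 7/11.
3/8 < 7/11, so Belmar binds and ρ* = 7/11.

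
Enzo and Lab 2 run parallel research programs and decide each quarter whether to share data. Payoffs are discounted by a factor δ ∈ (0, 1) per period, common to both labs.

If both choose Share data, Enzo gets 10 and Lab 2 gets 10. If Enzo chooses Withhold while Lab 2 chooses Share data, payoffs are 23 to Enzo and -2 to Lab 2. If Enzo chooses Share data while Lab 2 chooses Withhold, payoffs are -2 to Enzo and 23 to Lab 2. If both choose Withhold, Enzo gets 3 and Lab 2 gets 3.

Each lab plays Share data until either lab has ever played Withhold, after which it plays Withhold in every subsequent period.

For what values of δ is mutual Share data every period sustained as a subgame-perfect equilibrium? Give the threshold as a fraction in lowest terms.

10/(1−δ) ≥ 23 + 3δ/(1−δ)
10 ≥ 23 − 20δ
δ ≥ 13/20.

13/20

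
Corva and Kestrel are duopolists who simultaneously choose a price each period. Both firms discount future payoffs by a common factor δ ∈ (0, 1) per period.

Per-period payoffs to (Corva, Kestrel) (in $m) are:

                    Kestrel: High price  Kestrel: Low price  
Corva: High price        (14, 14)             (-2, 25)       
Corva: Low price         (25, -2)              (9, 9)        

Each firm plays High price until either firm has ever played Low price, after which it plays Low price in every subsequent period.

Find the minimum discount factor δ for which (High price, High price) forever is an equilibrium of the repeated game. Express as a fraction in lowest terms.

11/16

14/(1−δ) ≥ 25 + 9δ/(1−δ)
14 ≥ 25 − 16δ
δ ≥ 11/16.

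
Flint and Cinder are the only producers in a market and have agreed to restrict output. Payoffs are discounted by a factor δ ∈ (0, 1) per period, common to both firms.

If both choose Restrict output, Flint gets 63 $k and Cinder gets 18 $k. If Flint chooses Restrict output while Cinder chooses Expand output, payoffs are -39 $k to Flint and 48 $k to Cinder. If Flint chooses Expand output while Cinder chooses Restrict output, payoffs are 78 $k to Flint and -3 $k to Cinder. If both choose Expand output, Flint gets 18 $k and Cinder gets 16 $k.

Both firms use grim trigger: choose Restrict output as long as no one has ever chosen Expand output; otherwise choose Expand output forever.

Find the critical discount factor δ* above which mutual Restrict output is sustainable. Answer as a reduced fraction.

Flint's threshold: (78−63)/(78−18) = 1/4.
Cinder's threshold: (48−18)/(48−16) = 15/16.
1/4 < 15/16, so Cinder binds and δ* = 15/16.

15/16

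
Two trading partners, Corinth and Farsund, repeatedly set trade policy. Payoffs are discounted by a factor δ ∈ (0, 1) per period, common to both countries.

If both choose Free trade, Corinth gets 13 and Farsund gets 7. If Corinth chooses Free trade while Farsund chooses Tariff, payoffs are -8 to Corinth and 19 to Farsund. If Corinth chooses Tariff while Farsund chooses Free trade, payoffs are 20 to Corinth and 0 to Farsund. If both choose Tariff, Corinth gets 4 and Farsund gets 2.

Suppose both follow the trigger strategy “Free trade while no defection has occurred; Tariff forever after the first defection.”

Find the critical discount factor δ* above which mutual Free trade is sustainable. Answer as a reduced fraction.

For Corinth: deviation gain 20−13 = 7, per-period punishment loss 13−4 = 9. IC gives δ ≥ 7/16.
For Farsund: gain 12, loss 5 per period, so δ ≥ 12/17.
The tighter constraint is Farsund's, so cooperation needs δ ≥ 12/17.

12/17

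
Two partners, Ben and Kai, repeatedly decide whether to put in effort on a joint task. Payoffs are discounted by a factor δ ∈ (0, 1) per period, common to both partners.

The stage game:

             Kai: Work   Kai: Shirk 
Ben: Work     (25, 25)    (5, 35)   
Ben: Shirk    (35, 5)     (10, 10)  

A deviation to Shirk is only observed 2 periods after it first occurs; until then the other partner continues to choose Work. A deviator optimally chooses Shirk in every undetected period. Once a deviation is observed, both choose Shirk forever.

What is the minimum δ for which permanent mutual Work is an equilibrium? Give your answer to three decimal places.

0.632

A deviator earns 35 for 2 periods, then 10 forever; cooperating earns 25 forever. Multiplying the IC by (1−δ):
25 ≥ 35(1−δ^2) + 10δ^2, so 25·δ^2 ≥ 10 and δ^2 ≥ 2/5.
δ ≥ (2/5)^(1/2) ≈ 0.632.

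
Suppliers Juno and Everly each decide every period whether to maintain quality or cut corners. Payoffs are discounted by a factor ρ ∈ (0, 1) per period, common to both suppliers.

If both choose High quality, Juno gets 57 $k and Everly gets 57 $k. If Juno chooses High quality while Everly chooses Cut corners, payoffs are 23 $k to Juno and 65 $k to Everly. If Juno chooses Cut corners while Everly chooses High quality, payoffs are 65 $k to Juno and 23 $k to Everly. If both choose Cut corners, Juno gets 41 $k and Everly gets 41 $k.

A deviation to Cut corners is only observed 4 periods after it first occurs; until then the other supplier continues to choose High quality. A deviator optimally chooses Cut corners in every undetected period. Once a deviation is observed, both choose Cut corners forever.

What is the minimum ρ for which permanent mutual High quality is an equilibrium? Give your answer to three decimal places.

0.760

A deviator earns 65 for 4 periods, then 41 forever; cooperating earns 57 forever. Multiplying the IC by (1−ρ):
57 ≥ 65(1−ρ^4) + 41ρ^4, so 24·ρ^4 ≥ 8 and ρ^4 ≥ 1/3.
ρ ≥ (1/3)^(1/4) ≈ 0.760.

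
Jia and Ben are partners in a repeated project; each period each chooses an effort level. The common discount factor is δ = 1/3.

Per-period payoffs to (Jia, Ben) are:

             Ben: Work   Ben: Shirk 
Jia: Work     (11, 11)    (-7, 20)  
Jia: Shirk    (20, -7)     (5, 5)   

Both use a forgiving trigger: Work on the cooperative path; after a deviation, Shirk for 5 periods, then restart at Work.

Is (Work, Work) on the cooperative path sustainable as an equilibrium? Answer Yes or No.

No

A one-shot deviation gives 20 now, then 5 for 5 periods, then back to 11.
Gain from deviating: (20−11) today; loss: (11−5) in each of the next 5 periods.
No-deviation condition: (11−5)(δ+…+δ^5) ≥ 20−11, i.e. δ+…+δ^5 ≥ 3/2.
At δ = 1/3: δ+…+δ^5 = 0.4979 < 1.5000.
So cooperation is not sustainable.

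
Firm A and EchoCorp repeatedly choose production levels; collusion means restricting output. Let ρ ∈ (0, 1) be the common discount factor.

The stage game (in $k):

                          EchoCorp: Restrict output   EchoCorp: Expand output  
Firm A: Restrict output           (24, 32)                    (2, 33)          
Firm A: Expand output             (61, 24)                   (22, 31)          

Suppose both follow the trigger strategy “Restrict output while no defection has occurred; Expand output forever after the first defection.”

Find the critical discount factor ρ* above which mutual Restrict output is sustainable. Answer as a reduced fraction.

37/39

For Firm A: deviation gain 61−24 = 37, per-period punishment loss 24−22 = 2. IC gives ρ ≥ 37/39.
For EchoCorp: gain 1, loss 1 per period, so ρ ≥ 1/2.
The tighter constraint is Firm A's, so cooperation needs ρ ≥ 37/39.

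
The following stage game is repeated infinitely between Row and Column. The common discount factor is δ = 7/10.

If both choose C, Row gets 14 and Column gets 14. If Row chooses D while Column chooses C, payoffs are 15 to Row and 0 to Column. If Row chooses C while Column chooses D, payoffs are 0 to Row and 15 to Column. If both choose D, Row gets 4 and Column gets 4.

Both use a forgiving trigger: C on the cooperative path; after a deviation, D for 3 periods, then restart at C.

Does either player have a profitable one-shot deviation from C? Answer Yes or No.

IC: δ+…+δ^3 ≥ (15−14)/(14−4) = 1/10.
At δ = 7/10: partial sum = 1.5330 ≥ 0.1000. Cooperation sustainable.

No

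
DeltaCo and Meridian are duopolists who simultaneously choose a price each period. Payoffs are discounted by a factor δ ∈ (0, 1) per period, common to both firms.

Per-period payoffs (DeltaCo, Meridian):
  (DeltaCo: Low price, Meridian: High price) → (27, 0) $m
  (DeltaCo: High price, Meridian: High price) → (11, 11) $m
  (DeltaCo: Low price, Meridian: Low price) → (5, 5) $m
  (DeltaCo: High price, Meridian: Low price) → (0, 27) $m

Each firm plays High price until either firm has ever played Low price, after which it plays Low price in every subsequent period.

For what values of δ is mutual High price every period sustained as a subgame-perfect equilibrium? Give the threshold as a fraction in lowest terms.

8/11

Under grim trigger the critical discount factor is (T−C)/(T−P) with T = 27, C = 11, P = 5.
δ* = (27−11)/(27−5) = 16/22 = 8/11.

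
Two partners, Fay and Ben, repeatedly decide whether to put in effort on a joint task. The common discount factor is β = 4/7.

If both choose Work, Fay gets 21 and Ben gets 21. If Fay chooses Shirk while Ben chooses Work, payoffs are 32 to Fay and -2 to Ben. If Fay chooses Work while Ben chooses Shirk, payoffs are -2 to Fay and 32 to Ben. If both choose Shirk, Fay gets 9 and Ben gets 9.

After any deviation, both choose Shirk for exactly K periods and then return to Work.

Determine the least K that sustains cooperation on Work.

Need Σ_{k=1}^{K} β^k ≥ (32−21)/(21−9) = 0.9167 at β = 4/7.
At K = 2 the sum is 0.8980 < 0.9167; at K = 3 it is 1.0845 ≥ 0.9167.
So the minimum punishment length is K = 3.

3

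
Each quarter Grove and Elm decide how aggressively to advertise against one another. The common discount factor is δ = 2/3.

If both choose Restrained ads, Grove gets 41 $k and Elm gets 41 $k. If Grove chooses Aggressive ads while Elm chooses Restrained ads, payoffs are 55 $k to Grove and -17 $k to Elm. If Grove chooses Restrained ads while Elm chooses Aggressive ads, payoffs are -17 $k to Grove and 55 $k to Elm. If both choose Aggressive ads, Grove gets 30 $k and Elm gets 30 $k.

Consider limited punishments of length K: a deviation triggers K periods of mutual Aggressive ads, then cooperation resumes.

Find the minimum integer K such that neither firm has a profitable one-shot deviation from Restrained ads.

3

Need Σ_{k=1}^{K} δ^k ≥ (55−41)/(41−30) = 1.2727 at δ = 2/3.
At K = 2 the sum is 1.1111 < 1.2727; at K = 3 it is 1.4074 ≥ 1.2727.
So the minimum punishment length is K = 3.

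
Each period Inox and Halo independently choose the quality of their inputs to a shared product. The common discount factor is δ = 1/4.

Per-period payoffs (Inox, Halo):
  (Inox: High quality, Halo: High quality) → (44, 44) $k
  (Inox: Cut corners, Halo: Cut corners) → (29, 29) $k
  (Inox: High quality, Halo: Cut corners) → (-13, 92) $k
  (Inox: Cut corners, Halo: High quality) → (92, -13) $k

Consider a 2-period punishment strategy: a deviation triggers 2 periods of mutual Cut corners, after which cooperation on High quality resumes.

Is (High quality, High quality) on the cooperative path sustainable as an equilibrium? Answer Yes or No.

IC: δ+…+δ^2 ≥ (92−44)/(44−29) = 16/5.
At δ = 1/4: partial sum = 0.3125 < 3.2000. Cooperation not sustainable.

No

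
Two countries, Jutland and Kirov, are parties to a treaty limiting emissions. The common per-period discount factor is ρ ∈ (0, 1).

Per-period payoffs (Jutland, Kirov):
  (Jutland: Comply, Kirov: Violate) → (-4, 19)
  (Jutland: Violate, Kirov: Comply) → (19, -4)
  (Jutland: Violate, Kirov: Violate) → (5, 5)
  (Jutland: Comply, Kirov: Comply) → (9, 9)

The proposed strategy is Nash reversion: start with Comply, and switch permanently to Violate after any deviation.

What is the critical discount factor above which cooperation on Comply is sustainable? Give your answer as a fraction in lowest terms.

5/7

One-period gain from deviating is 19 − 9 = 10. The loss is 9 − 5 = 4 in every subsequent period, with present value 4·ρ/(1−ρ).
Deviation is unprofitable when 4·ρ/(1−ρ) ≥ 10, i.e. ρ/(1−ρ) ≥ 5/2.
Equivalently ρ ≥ 10/(10+4) = 5/7.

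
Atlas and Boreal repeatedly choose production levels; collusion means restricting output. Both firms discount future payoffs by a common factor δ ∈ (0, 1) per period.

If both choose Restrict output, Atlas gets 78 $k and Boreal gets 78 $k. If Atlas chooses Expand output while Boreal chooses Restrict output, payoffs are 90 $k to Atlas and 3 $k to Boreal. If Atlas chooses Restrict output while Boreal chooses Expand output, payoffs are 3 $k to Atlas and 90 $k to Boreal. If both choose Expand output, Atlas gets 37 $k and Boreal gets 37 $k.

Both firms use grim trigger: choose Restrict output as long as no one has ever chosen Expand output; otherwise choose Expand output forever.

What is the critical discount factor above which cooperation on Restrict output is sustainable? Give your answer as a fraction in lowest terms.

Under grim trigger the critical discount factor is (T−C)/(T−P) with T = 90, C = 78, P = 37.
δ* = (90−78)/(90−37) = 12/53.

12/53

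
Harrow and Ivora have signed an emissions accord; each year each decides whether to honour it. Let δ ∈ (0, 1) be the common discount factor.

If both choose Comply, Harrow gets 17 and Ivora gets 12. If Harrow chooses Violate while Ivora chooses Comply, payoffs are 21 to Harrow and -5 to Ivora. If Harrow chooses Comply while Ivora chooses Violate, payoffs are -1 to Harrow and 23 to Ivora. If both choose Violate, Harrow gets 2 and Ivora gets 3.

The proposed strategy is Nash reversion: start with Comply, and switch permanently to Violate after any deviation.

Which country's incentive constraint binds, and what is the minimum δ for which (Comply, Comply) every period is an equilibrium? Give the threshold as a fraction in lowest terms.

Ivora; δ ≥ 11/20

Harrow: cooperation gives 17 each period; deviation gives 21 once then 2 forever.
  17/(1−δ) ≥ 21 + 2δ/(1−δ) ⇒ δ ≥ 4/19.
Ivora: cooperation gives 12 each period; deviation gives 23 once then 3 forever.
  δ ≥ 11/20.
Both must hold, so the binding constraint is Ivora's: δ ≥ 11/20.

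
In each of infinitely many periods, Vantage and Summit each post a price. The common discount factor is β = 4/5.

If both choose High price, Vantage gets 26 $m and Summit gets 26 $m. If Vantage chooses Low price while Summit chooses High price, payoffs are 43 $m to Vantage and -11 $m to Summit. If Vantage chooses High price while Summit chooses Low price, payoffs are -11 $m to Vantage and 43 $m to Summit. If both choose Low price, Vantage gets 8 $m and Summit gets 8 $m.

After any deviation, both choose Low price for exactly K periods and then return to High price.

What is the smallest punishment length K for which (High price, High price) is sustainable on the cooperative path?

2

IC: β(1−β^K)/(1−β) ≥ (43−26)/(26−8) = 17/18.
With β = 4/5: need 1 − β^K ≥ 17/18·(1−4/5)/(4/5), i.e. β^K ≤ 0.7639.
Since (4/5)^1 = 0.8000 and (4/5)^2 = 0.6400, the smallest such K is 2.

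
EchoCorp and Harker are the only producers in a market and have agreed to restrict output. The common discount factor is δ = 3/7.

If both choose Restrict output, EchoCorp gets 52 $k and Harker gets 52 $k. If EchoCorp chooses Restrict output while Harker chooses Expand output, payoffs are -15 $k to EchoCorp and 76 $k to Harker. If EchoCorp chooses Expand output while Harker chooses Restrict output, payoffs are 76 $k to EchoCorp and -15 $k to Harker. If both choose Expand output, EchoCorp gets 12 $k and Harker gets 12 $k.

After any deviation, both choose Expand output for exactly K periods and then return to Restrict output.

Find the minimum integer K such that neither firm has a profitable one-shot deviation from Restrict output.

2

Need Σ_{k=1}^{K} δ^k ≥ (76−52)/(52−12) = 0.6000 at δ = 3/7.
At K = 1 the sum is 0.4286 < 0.6000; at K = 2 it is 0.6122 ≥ 0.6000.
So the minimum punishment length is K = 2.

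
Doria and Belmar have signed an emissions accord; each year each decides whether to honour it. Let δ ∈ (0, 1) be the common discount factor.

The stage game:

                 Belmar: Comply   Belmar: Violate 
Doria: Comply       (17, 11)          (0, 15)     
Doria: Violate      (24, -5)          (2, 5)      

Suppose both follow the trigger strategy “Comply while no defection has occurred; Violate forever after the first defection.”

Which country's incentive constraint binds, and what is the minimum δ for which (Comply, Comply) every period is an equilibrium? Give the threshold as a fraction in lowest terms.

Doria's threshold: (24−17)/(24−2) = 7/22.
Belmar's threshold: (15−11)/(15−5) = 2/5.
7/22 < 2/5, so Belmar binds and δ* = 2/5.

Belmar; δ ≥ 2/5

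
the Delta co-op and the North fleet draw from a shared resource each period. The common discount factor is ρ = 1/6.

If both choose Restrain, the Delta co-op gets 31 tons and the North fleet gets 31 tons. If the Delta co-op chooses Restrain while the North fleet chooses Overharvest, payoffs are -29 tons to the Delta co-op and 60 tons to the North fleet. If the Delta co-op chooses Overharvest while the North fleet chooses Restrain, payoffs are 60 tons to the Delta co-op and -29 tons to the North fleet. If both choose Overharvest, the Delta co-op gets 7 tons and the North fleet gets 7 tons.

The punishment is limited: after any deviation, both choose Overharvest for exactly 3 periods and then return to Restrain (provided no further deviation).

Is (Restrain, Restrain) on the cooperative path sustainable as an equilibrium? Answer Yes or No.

IC: ρ+…+ρ^3 ≥ (60−31)/(31−7) = 29/24.
At ρ = 1/6: partial sum = 0.1991 < 1.2083. Cooperation not sustainable.

No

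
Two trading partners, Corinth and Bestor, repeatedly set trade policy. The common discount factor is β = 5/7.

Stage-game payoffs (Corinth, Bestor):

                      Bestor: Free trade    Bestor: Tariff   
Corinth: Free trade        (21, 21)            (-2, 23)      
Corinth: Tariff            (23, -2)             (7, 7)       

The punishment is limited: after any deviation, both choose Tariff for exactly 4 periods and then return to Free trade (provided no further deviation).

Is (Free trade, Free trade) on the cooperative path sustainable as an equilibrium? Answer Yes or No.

Yes

A one-shot deviation gives 23 now, then 7 for 4 periods, then back to 21.
Gain from deviating: (23−21) today; loss: (21−7) in each of the next 4 periods.
No-deviation condition: (21−7)(β+…+β^4) ≥ 23−21, i.e. β+…+β^4 ≥ 1/7.
At β = 5/7: β+…+β^4 = 1.8492 ≥ 0.1429.
So cooperation is sustainable.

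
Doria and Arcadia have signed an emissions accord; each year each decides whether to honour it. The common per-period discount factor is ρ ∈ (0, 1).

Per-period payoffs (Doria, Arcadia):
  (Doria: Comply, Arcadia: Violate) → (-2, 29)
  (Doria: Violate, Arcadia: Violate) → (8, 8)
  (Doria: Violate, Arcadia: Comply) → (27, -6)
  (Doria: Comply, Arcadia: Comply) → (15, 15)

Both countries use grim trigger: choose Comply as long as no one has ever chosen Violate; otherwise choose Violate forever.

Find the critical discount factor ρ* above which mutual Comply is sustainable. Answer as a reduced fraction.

2/3

For Doria: deviation gain 27−15 = 12, per-period punishment loss 15−8 = 7. IC gives ρ ≥ 12/19.
For Arcadia: gain 14, loss 7 per period, so ρ ≥ 14/21 = 2/3.
The tighter constraint is Arcadia's, so cooperation needs ρ ≥ 2/3.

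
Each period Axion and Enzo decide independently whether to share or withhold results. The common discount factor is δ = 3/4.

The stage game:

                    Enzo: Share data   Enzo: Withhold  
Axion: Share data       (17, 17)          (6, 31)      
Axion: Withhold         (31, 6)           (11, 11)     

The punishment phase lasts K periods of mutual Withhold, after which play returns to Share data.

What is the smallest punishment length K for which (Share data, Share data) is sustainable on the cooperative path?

Need Σ_{k=1}^{K} δ^k ≥ (31−17)/(17−11) = 2.3333 at δ = 3/4.
At K = 5 the sum is 2.2881 < 2.3333; at K = 6 it is 2.4661 ≥ 2.3333.
So the minimum punishment length is K = 6.

6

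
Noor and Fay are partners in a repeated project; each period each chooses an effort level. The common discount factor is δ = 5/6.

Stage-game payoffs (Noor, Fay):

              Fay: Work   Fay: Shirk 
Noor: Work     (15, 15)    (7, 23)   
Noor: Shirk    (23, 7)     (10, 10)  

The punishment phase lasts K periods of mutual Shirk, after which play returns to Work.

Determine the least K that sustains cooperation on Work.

3

Need Σ_{k=1}^{K} δ^k ≥ (23−15)/(15−10) = 1.6000 at δ = 5/6.
At K = 2 the sum is 1.5278 < 1.6000; at K = 3 it is 2.1065 ≥ 1.6000.
So the minimum punishment length is K = 3.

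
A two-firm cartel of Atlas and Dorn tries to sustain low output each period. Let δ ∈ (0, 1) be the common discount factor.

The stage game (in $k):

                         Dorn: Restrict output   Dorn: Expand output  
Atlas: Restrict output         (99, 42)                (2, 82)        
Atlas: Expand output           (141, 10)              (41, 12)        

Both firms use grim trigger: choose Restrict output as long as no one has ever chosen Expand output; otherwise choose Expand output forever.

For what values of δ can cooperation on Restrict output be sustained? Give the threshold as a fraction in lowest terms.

Atlas's threshold: (141−99)/(141−41) = 21/50.
Dorn's threshold: (82−42)/(82−12) = 4/7.
21/50 < 4/7, so Dorn binds and δ* = 4/7.

4/7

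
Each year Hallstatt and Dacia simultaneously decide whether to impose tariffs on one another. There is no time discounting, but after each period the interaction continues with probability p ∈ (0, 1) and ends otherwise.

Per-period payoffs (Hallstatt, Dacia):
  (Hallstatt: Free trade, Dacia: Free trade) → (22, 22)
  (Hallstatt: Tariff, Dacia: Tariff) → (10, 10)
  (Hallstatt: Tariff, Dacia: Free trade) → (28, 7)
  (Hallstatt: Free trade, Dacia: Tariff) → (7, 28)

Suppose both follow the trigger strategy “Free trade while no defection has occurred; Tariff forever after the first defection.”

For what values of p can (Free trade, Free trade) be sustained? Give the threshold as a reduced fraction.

With no time discounting, the continuation probability p plays the role of the discount factor.
Grim-trigger IC: 22/(1−p) ≥ 28 + 10p/(1−p) ⇒ p ≥ (28−22)/(28−10) = 1/3.

1/3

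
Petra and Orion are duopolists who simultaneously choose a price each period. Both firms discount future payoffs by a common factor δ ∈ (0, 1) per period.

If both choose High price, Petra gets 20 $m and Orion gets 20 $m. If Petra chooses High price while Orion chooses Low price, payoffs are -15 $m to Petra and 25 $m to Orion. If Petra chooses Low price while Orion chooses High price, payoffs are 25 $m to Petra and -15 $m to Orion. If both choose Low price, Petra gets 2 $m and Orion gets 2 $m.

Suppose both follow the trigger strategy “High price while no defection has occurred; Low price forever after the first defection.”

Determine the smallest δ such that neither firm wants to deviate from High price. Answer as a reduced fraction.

5/23

Cooperation forever yields 20 each period: 20/(1−δ).
Deviating yields 25 once, then 2 forever: 25 + 2δ/(1−δ).
No profitable deviation requires 20/(1−δ) ≥ 25 + 2δ/(1−δ).
Multiplying by (1−δ): 20 ≥ 25(1−δ) + 2δ = 25 − 23δ.
So 23δ ≥ 5, i.e. δ ≥ 5/23.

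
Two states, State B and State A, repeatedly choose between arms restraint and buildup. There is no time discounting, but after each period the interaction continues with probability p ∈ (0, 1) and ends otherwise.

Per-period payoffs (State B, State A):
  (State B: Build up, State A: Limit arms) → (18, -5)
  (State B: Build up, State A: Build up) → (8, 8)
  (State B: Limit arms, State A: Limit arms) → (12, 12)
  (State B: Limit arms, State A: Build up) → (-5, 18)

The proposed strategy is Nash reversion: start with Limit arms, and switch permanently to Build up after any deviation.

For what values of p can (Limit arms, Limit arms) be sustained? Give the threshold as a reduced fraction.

Expected cooperation value is 12 + p·12 + p²·12 + … = 12/(1−p); deviation gives 18 + p·8/(1−p).
12 ≥ 18(1−p) + 8p ⇒ 10p ≥ 6 ⇒ p ≥ 6/10 = 3/5.

3/5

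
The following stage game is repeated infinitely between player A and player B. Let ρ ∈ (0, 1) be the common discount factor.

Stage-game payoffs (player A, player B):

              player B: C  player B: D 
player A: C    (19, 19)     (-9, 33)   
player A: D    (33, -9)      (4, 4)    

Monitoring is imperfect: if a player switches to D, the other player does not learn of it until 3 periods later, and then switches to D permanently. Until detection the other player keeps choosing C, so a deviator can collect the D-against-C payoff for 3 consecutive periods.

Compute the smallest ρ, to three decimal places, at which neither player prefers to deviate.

0.784

The best deviation is to choose D for all 3 undetected periods, earning 33 each, then 4 forever once detected.
Deviation value: 33(1−ρ^3)/(1−ρ) + 4ρ^3/(1−ρ); cooperation value: 19/(1−ρ).
IC: 19 ≥ 33(1−ρ^3) + 4ρ^3 = 33 − 29ρ^3.
So ρ^3 ≥ 14/29, giving ρ ≥ (14/29)^(1/3) ≈ 0.784.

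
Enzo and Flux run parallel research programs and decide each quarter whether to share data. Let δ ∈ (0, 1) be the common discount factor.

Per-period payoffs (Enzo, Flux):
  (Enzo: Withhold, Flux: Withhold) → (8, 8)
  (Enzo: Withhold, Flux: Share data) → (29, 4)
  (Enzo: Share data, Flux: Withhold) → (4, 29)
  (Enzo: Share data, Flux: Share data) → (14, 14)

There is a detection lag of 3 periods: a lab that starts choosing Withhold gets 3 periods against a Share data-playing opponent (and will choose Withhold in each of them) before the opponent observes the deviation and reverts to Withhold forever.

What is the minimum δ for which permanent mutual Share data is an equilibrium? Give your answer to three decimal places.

0.894

Deviating for the 3 undetected periods gains 29−14 = 15 per period over cooperation, then loses 14−8 = 6 per period forever once punishment starts.
Gain: 15(1 + δ + … + δ^2); loss: 6·δ^3/(1−δ).
No profitable deviation ⇔ 15(1−δ^3) ≤ 6·δ^3, i.e. δ^3 ≥ 15/(15+6) = 5/7.
Hence δ ≥ (5/7)^(1/3) ≈ 0.894.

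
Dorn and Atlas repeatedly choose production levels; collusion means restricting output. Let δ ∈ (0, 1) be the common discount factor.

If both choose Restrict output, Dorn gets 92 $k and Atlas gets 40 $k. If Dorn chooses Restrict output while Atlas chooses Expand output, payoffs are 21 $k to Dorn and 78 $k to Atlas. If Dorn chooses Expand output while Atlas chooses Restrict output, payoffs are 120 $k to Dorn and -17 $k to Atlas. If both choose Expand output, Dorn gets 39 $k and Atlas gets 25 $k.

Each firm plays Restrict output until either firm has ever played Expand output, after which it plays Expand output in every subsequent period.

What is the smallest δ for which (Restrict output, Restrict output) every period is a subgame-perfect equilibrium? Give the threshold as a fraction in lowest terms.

Dorn's threshold: (120−92)/(120−39) = 28/81.
Atlas's threshold: (78−40)/(78−25) = 38/53.
28/81 < 38/53, so Atlas binds and δ* = 38/53.

38/53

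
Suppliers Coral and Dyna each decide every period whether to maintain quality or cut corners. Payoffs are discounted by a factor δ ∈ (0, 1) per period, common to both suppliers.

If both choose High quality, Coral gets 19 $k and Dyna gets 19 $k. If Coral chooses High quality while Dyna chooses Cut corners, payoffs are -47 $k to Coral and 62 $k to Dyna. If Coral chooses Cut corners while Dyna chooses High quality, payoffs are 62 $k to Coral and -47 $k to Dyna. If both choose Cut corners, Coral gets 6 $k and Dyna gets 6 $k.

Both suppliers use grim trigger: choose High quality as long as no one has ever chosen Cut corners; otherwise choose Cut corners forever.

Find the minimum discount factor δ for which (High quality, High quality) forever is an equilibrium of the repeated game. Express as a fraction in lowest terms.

Cooperation forever yields 19 each period: 19/(1−δ).
Deviating yields 62 once, then 6 forever: 62 + 6δ/(1−δ).
No profitable deviation requires 19/(1−δ) ≥ 62 + 6δ/(1−δ).
Multiplying by (1−δ): 19 ≥ 62(1−δ) + 6δ = 62 − 56δ.
So 56δ ≥ 43, i.e. δ ≥ 43/56.

43/56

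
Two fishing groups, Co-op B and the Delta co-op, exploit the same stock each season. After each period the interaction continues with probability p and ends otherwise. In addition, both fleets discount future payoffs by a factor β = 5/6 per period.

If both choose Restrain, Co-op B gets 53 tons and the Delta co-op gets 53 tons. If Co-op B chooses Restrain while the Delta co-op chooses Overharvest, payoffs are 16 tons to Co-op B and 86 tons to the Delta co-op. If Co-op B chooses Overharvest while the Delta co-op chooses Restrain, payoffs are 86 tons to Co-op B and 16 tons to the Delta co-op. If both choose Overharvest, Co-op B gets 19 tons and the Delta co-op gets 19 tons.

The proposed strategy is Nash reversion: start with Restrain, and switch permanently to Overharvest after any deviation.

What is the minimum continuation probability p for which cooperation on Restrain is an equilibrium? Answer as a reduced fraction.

198/335

With continuation probability p and discount β, the effective per-period discount factor is βp.
Grim-trigger IC: βp ≥ (86−53)/(86−19) = 33/67.
So p ≥ (33/67)/(5/6) = 198/335.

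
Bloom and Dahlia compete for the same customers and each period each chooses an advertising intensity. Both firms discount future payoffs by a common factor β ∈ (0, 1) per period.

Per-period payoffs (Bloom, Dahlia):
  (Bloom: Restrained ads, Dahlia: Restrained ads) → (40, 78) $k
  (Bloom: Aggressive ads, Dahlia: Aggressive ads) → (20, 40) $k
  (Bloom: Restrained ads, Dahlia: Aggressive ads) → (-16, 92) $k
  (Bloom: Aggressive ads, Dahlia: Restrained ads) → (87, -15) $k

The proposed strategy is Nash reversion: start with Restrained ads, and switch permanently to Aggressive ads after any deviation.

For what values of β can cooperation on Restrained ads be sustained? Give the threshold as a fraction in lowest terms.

47/67

For Bloom: deviation gain 87−40 = 47, per-period punishment loss 40−20 = 20. IC gives β ≥ 47/67.
For Dahlia: gain 14, loss 38 per period, so β ≥ 14/52 = 7/26.
The tighter constraint is Bloom's, so cooperation needs β ≥ 47/67.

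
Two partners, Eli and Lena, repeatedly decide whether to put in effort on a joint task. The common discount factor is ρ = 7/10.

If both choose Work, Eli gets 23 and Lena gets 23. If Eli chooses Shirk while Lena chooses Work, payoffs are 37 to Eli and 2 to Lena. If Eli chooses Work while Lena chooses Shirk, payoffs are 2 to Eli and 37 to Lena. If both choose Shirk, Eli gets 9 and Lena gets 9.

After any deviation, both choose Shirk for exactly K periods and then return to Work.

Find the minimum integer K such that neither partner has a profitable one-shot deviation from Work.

2

No profitable deviation requires (23−9)(ρ+…+ρ^K) ≥ 37−23, i.e. ρ+…+ρ^K ≥ 1 ≈ 1.0000.
With ρ = 7/10, the partial sums are K=1: 0.7000, K=2: 1.1900.
K = 2 is the first length at which the sum reaches 1.0000.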